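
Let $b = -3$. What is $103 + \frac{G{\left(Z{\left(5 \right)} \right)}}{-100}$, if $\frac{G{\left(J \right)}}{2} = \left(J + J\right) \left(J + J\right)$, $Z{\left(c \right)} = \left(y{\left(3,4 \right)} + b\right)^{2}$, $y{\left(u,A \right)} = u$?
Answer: $103$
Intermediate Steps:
$Z{\left(c \right)} = 0$ ($Z{\left(c \right)} = \left(3 - 3\right)^{2} = 0^{2} = 0$)
$G{\left(J \right)} = 8 J^{2}$ ($G{\left(J \right)} = 2 \left(J + J\right) \left(J + J\right) = 2 \cdot 2 J 2 J = 2 \cdot 4 J^{2} = 8 J^{2}$)
$103 + \frac{G{\left(Z{\left(5 \right)} \right)}}{-100} = 103 + \frac{8 \cdot 0^{2}}{-100} = 103 + 8 \cdot 0 \left(- \frac{1}{100}\right) = 103 + 0 \left(- \frac{1}{100}\right) = 103 + 0 = 103$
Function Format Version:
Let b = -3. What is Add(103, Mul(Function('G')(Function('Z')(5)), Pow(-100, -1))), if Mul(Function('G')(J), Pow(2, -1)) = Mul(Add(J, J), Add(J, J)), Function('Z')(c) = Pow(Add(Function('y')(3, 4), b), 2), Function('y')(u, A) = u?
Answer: 103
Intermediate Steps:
Function('Z')(c) = 0 (Function('Z')(c) = Pow(Add(3, -3), 2) = Pow(0, 2) = 0)
Function('G')(J) = Mul(8, Pow(J, 2)) (Function('G')(J) = Mul(2, Mul(Add(J, J), Add(J, J))) = Mul(2, Mul(Mul(2, J), Mul(2, J))) = Mul(2, Mul(4, Pow(J, 2))) = Mul(8, Pow(J, 2)))
Add(103, Mul(Function('G')(Function('Z')(5)), Pow(-100, -1))) = Add(103, Mul(Mul(8, Pow(0, 2)), Pow(-100, -1))) = Add(103, Mul(Mul(8, 0), Rational(-1, 100))) = Add(103, Mul(0, Rational(-1, 100))) = Add(103, 0) = 103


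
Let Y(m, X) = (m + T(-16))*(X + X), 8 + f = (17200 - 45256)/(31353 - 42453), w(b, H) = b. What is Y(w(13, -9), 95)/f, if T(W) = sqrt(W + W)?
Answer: -1142375/2531 - 351500*I*sqrt(2)/2531 ≈ -451.35 - 196.4*I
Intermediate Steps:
T(W) = sqrt(2)*sqrt(W) (T(W) = sqrt(2*W) = sqrt(2)*sqrt(W))
f = -5062/925 (f = -8 + (17200 - 45256)/(31353 - 42453) = -8 - 28056/(-11100) = -8 - 28056*(-1/11100) = -8 + 2338/925 = -5062/925 ≈ -5.4724)
Y(m, X) = 2*X*(m + 4*I*sqrt(2)) (Y(m, X) = (m + sqrt(2)*sqrt(-16))*(X + X) = (m + sqrt(2)*(4*I))*(2*X) = (m + 4*I*sqrt(2))*(2*X) = 2*X*(m + 4*I*sqrt(2)))
Y(w(13, -9), 95)/f = (2*95*(13 + 4*I*sqrt(2)))/(-5062/925) = (2470 + 760*I*sqrt(2))*(-925/5062) = -1142375/2531 - 351500*I*sqrt(2)/2531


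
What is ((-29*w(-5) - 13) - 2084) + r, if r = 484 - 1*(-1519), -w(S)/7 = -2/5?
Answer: -876/5 ≈ -175.20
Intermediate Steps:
w(S) = 14/5 (w(S) = -(-14)/5 = -7*(-2/5) = 14/5)
r = 2003 (r = 484 + 1519 = 2003)
((-29*w(-5) - 13) - 2084) + r = ((-29*14/5 - 13) - 2084) + 2003 = ((-406/5 - 13) - 2084) + 2003 = (-471/5 - 2084) + 2003 = -10891/5 + 2003 = -876/5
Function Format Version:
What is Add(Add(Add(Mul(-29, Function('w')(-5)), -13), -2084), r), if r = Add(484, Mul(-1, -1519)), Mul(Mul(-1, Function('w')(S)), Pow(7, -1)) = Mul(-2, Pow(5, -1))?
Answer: Rational(-876, 5) ≈ -175.20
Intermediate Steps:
Function('w')(S) = Rational(14, 5) (Function('w')(S) = Mul(-7, Mul(-2, Pow(5, -1))) = Mul(-7, Mul(-2, Rational(1, 5))) = Mul(-7, Rational(-2, 5)) = Rational(14, 5))
r = 2003 (r = Add(484, 1519) = 2003)
Add(Add(Add(Mul(-29, Function('w')(-5)), -13), -2084), r) = Add(Add(Add(Mul(-29, Rational(14, 5)), -13), -2084), 2003) = Add(Add(Add(Rational(-406, 5), -13), -2084), 2003) = Add(Add(Rational(-471, 5), -2084), 2003) = Add(Rational(-10891, 5), 2003) = Rational(-876, 5)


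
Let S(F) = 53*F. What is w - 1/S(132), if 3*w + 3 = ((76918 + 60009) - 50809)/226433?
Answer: -1383524525/1584125268 ≈ -0.87337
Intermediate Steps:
w = -197727/226433 (w = -1 + (((76918 + 60009) - 50809)/226433)/3 = -1 + ((136927 - 50809)*(1/226433))/3 = -1 + (86118*(1/226433))/3 = -1 + (1/3)*(86118/226433) = -1 + 28706/226433 = -197727/226433 ≈ -0.87323)
w - 1/S(132) = -197727/226433 - 1/(53*132) = -197727/226433 - 1/6996 = -1383524525/1584125268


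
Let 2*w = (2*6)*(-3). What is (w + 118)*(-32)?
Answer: -3200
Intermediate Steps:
w = -18 (w = ((2*6)*(-3))/2 = (12*(-3))/2 = (½)*(-36) = -18)
(w + 118)*(-32) = (-18 + 118)*(-32) = 100*(-32) = -3200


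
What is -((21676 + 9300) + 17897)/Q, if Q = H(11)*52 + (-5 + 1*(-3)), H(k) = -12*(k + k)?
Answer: 48873/13736 ≈ 3.5580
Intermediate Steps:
H(k) = -24*k
Q = -13736 (Q = -24*11*52 + (-5 + 1*(-3)) = -264*52 + (-5 - 3) = -13728 - 8 = -13736)
-((21676 + 9300) + 17897)/Q = -((21676 + 9300) + 17897)/(-13736) = -(30976 + 17897)*(-1)/13736 = -48873*(-1)/13736 = -1*(-48873/13736) = 48873/13736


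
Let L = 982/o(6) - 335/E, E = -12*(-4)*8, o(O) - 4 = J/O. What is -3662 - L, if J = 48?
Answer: -479099/128 ≈ -3743.0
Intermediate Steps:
o(O) = 4 + 48/O
E = 384 (E = 48*8 = 384)
L = 10363/128 (L = 982/(4 + 48/6) - 335/384 = 982/(4 + 48*(1/6)) - 335*1/384 = 982/(4 + 8) - 335/384 = 982/12 - 335/384 = 982*(1/12) - 335/384 = 491/6 - 335/384 = 10363/128 ≈ 80.961)
-3662 - L = -3662 - 1*10363/128 = -3662 - 10363/128 = -479099/128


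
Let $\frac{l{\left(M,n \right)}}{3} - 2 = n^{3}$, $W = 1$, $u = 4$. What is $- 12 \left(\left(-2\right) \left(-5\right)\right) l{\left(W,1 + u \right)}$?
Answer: $-45720$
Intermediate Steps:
$l{\left(M,n \right)} = 6 + 3 n^{3}$
$- 12 \left(\left(-2\right) \left(-5\right)\right) l{\left(W,1 + u \right)} = - 12 \left(\left(-2\right) \left(-5\right)\right) \left(6 + 3 \left(1 + 4\right)^{3}\right) = \left(-12\right) 10 \left(6 + 3 \cdot 5^{3}\right) = - 120 \left(6 + 3 \cdot 125\right) = - 120 \left(6 + 375\right) = \left(-120\right) 381 = -45720$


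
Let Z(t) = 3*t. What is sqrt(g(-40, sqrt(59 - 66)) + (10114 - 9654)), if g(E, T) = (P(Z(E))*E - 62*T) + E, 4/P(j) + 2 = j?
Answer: sqrt(1567700 - 230702*I*sqrt(7))/61 ≈ 20.898 - 3.9247*I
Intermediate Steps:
P(j) = 4/(-2 + j)
g(E, T) = E - 62*T + 4*E/(-2 + 3*E) (g(E, T) = ((4/(-2 + 3*E))*E - 62*T) + E = (4*E/(-2 + 3*E) - 62*T) + E = (-62*T + 4*E/(-2 + 3*E)) + E = E - 62*T + 4*E/(-2 + 3*E))
sqrt(g(-40, sqrt(59 - 66)) + (10114 - 9654)) = sqrt((4*(-40) + (-2 + 3*(-40))*(-40 - 62*sqrt(59 - 66)))/(-2 + 3*(-40)) + (10114 - 9654)) = sqrt((-160 + (-2 - 120)*(-40 - 62*I*sqrt(7)))/(-2 - 120) + 460) = sqrt((-160 - 122*(-40 - 62*I*sqrt(7)))/(-122) + 460) = sqrt(-(-160 - 122*(-40 - 62*I*sqrt(7)))/122 + 460) = sqrt(-(-160 + (4880 + 7564*I*sqrt(7)))/122 + 460) = sqrt(-(4720 + 7564*I*sqrt(7))/122 + 460) = sqrt((-2360/61 - 62*I*sqrt(7)) + 460) = sqrt(25700/61 - 62*I*sqrt(7))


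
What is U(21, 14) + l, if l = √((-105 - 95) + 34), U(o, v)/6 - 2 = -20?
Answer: -108 + I*√166 ≈ -108.0 + 12.884*I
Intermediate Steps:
U(o, v) = -108 (U(o, v) = 12 + 6*(-20) = 12 - 120 = -108)
l = I*√166 (l = √(-200 + 34) = √(-166) = I*√166 ≈ 12.884*I)
U(21, 14) + l = -108 + I*√166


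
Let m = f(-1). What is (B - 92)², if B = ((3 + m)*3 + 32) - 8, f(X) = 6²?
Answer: 2401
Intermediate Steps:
f(X) = 36
m = 36
B = 141 (B = ((3 + 36)*3 + 32) - 8 = (39*3 + 32) - 8 = (117 + 32) - 8 = 149 - 8 = 141)
(B - 92)² = (141 - 92)² = 49² = 2401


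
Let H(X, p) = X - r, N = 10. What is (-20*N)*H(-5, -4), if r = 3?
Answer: 1600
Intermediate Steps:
H(X, p) = -3 + X (H(X, p) = X - 1*3 = X - 3 = -3 + X)
(-20*N)*H(-5, -4) = (-20*10)*(-3 - 5) = -200*(-8) = 1600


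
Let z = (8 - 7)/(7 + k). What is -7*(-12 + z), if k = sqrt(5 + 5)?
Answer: 3227/39 + 7*sqrt(10)/39 ≈ 83.311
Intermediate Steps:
k = sqrt(10) ≈ 3.1623
z = 1/(7 + sqrt(10)) (z = (8 - 7)/(7 + sqrt(10)) = 1/(7 + sqrt(10)) ≈ 0.098403)
-7*(-12 + z) = -7*(-12 + (7/39 - sqrt(10)/39)) = -7*(-461/39 - sqrt(10)/39) = 3227/39 + 7*sqrt(10)/39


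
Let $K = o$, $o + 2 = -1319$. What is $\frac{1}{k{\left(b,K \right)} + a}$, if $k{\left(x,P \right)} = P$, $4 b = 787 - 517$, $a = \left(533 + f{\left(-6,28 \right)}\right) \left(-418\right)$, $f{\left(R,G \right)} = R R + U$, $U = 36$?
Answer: $- \frac{1}{254211} \approx -3.9337 \cdot 10^{-6}$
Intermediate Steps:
$o = -1321$ ($o = -2 - 1319 = -1321$)
$K = -1321$
$f{\left(R,G \right)} = 36 + R^{2}$ ($f{\left(R,G \right)} = R R + 36 = R^{2} + 36 = 36 + R^{2}$)
$a = -252890$ ($a = \left(533 + \left(36 + \left(-6\right)^{2}\right)\right) \left(-418\right) = \left(533 + \left(36 + 36\right)\right) \left(-418\right) = \left(533 + 72\right) \left(-418\right) = 605 \left(-418\right) = -252890$)
$b = \frac{135}{2}$ ($b = \frac{787 - 517}{4} = \frac{1}{4} \cdot 270 = \frac{135}{2} \approx 67.5$)
$\frac{1}{k{\left(b,K \right)} + a} = \frac{1}{-1321 - 252890} = \frac{1}{-254211} = - \frac{1}{254211}$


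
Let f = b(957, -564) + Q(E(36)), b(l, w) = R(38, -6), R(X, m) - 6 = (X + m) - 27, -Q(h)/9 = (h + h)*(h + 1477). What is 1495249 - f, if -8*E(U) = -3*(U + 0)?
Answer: 3714859/2 ≈ 1.8574e+6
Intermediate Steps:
E(U) = 3*U/8 (E(U) = -(-3)*(U + 0)/8 = -(-3)*U/8 = 3*U/8)
Q(h) = -18*h*(1477 + h) (Q(h) = -9*(h + h)*(h + 1477) = -9*2*h*(1477 + h) = -18*h*(1477 + h))
R(X, m) = -21 + X + m (R(X, m) = 6 + ((X + m) - 27) = 6 + (-27 + X + m) = -21 + X + m)
b(l, w) = 11 (b(l, w) = -21 + 38 - 6 = 11)
f = -724361/2 (f = 11 - 18*(3/8)*36*(1477 + (3/8)*36) = 11 - 18*27/2*(1477 + 27/2) = 11 - 18*27/2*2981/2 = 11 - 724383/2 = -724361/2 ≈ -3.6218e+5)
1495249 - f = 1495249 - 1*(-724361/2) = 1495249 + 724361/2 = 3714859/2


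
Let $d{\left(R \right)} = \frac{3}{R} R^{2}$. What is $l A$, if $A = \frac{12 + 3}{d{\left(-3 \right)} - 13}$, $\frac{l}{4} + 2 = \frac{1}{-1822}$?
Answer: $\frac{54675}{10021} \approx 5.456$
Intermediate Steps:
$d{\left(R \right)} = 3 R$
$l = - \frac{7290}{911}$ ($l = -8 + \frac{4}{-1822} = -8 + 4 \left(- \frac{1}{1822}\right) = -8 - \frac{2}{911} = - \frac{7290}{911} \approx -8.0022$)
$A = - \frac{15}{22}$ ($A = \frac{12 + 3}{3 \left(-3\right) - 13} = \frac{15}{-9 - 13} = \frac{15}{-22} = 15 \left(- \frac{1}{22}\right) = - \frac{15}{22} \approx -0.68182$)
$l A = \left(- \frac{7290}{911}\right) \left(- \frac{15}{22}\right) = \frac{54675}{10021}$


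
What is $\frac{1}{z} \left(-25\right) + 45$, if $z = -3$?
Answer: $\frac{160}{3} \approx 53.333$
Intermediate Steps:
$\frac{1}{z} \left(-25\right) + 45 = \frac{1}{-3} \left(-25\right) + 45 = \left(- \frac{1}{3}\right) \left(-25\right) + 45 = \frac{25}{3} + 45 = \frac{160}{3}$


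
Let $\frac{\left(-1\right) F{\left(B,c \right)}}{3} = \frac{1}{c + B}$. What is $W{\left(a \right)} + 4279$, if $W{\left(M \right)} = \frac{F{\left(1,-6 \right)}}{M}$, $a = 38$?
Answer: $\frac{813013}{190} \approx 4279.0$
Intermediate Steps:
$F{\left(B,c \right)} = - \frac{3}{B + c}$ ($F{\left(B,c \right)} = - \frac{3}{c + B} = - \frac{3}{B + c}$)
$W{\left(M \right)} = \frac{3}{5 M}$ ($W{\left(M \right)} = \frac{\left(-3\right) \frac{1}{1 - 6}}{M} = \frac{\left(-3\right) \frac{1}{-5}}{M} = \frac{\left(-3\right) \left(- \frac{1}{5}\right)}{M} = \frac{3}{5 M}$)
$W{\left(a \right)} + 4279 = \frac{3}{5 \cdot 38} + 4279 = \frac{3}{5} \cdot \frac{1}{38} + 4279 = \frac{3}{190} + 4279 = \frac{813013}{190}$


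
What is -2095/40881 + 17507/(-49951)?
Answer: -820351012/2042046831 ≈ -0.40173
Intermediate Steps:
-2095/40881 + 17507/(-49951) = -2095*1/40881 + 17507*(-1/49951) = -2095/40881 - 17507/49951 = -820351012/2042046831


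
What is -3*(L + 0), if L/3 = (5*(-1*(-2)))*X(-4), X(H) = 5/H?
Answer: 225/2 ≈ 112.50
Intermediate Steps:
L = -75/2 (L = 3*((5*(-1*(-2)))*(5/(-4))) = 3*((5*2)*(5*(-¼))) = 3*(10*(-5/4)) = 3*(-25/2) = -75/2 ≈ -37.500)
-3*(L + 0) = -3*(-75/2 + 0) = -3*(-75/2) = 225/2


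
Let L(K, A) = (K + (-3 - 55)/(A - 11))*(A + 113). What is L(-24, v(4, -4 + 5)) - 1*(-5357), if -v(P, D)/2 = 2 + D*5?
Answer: 80267/25 ≈ 3210.7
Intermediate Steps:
v(P, D) = -4 - 10*D (v(P, D) = -2*(2 + D*5) = -2*(2 + 5*D) = -4 - 10*D)
L(K, A) = (113 + A)*(K - 58/(-11 + A)) (L(K, A) = (K - 58/(-11 + A))*(113 + A) = (113 + A)*(K - 58/(-11 + A)))
L(-24, v(4, -4 + 5)) - 1*(-5357) = (-6554 - 1243*(-24) - 58*(-4 - 10*(-4 + 5)) - 24*(-4 - 10*(-4 + 5))² + 102*(-4 - 10*(-4 + 5))*(-24))/(-11 + (-4 - 10*(-4 + 5))) - 1*(-5357) = (-6554 + 29832 - 58*(-4 - 10*1) - 24*(-4 - 10*1)² + 102*(-4 - 10*1)*(-24))/(-11 + (-4 - 10*1)) + 5357 = (-6554 + 29832 - 58*(-4 - 10) - 24*(-4 - 10)² + 102*(-4 - 10)*(-24))/(-11 + (-4 - 10)) + 5357 = (-6554 + 29832 - 58*(-14) - 24*(-14)² + 102*(-14)*(-24))/(-11 - 14) + 5357 = (-6554 + 29832 + 812 - 24*196 + 34272)/(-25) + 5357 = -(-6554 + 29832 + 812 - 4704 + 34272)/25 + 5357 = -1/25*53658 + 5357 = -53658/25 + 5357 = 80267/25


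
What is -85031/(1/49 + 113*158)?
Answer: -4166519/874847 ≈ -4.7626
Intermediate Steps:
-85031/(1/49 + 113*158) = -85031/(1/49 + 17854) = -85031/874847/49 = -85031*49/874847 = -4166519/874847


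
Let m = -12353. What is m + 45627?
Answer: 33274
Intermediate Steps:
m + 45627 = -12353 + 45627 = 33274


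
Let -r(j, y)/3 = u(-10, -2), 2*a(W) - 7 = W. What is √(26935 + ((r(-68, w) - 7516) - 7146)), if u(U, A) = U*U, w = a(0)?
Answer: √11973 ≈ 109.42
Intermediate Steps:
a(W) = 7/2 + W/2
w = 7/2 (w = 7/2 + (½)*0 = 7/2 + 0 = 7/2 ≈ 3.5000)
u(U, A) = U²
r(j, y) = -300 (r(j, y) = -3*(-10)² = -3*100 = -300)
√(26935 + ((r(-68, w) - 7516) - 7146)) = √(26935 + ((-300 - 7516) - 7146)) = √(26935 + (-7816 - 7146)) = √(26935 - 14962) = √11973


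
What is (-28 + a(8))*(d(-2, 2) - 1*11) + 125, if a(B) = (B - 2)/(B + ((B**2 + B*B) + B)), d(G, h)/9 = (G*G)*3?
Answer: -62087/24 ≈ -2587.0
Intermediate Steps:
d(G, h) = 27*G**2 (d(G, h) = 9*((G*G)*3) = 9*(G**2*3) = 9*(3*G**2) = 27*G**2)
a(B) = (-2 + B)/(2*B + 2*B**2) (a(B) = (-2 + B)/(B + ((B**2 + B**2) + B)) = (-2 + B)/(B + (2*B**2 + B)) = (-2 + B)/(B + (B + 2*B**2)) = (-2 + B)/(2*B + 2*B**2))
(-28 + a(8))*(d(-2, 2) - 1*11) + 125 = (-28 + (1/2)*(-2 + 8)/(8*(1 + 8)))*(27*(-2)**2 - 1*11) + 125 = (-28 + (1/2)*(1/8)*6/9)*(27*4 - 11) + 125 = (-28 + (1/2)*(1/8)*(1/9)*6)*(108 - 11) + 125 = (-28 + 1/24)*97 + 125 = -671/24*97 + 125 = -65087/24 + 125 = -62087/24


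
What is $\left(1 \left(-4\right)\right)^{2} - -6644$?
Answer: $6660$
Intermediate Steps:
$\left(1 \left(-4\right)\right)^{2} - -6644 = \left(-4\right)^{2} + 6644 = 16 + 6644 = 6660$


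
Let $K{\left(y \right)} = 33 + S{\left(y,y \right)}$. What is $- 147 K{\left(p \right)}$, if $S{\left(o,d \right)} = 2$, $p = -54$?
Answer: $-5145$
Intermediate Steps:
$K{\left(y \right)} = 35$ ($K{\left(y \right)} = 33 + 2 = 35$)
$- 147 K{\left(p \right)} = \left(-147\right) 35 = -5145$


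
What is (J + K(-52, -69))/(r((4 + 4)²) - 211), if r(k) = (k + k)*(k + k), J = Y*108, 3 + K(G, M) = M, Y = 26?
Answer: 304/1797 ≈ 0.16917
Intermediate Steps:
K(G, M) = -3 + M
J = 2808 (J = 26*108 = 2808)
r(k) = 4*k² (r(k) = (2*k)*(2*k) = 4*k²)
(J + K(-52, -69))/(r((4 + 4)²) - 211) = (2808 + (-3 - 69))/(4*((4 + 4)²)² - 211) = (2808 - 72)/(4*(8²)² - 211) = 2736/(4*64² - 211) = 2736/(4*4096 - 211) = 2736/(16384 - 211) = 2736/16173 = 2736*(1/16173) = 304/1797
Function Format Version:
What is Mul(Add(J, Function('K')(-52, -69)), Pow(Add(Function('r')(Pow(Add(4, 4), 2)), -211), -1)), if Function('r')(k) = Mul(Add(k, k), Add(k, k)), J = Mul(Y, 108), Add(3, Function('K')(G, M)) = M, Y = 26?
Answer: Rational(304, 1797) ≈ 0.16917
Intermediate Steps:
Function('K')(G, M) = Add(-3, M)
J = 2808 (J = Mul(26, 108) = 2808)
Function('r')(k) = Mul(4, Pow(k, 2)) (Function('r')(k) = Mul(Mul(2, k), Mul(2, k)) = Mul(4, Pow(k, 2)))
Mul(Add(J, Function('K')(-52, -69)), Pow(Add(Function('r')(Pow(Add(4, 4), 2)), -211), -1)) = Mul(Add(2808, Add(-3, -69)), Pow(Add(Mul(4, Pow(Pow(Add(4, 4), 2), 2)), -211), -1)) = Mul(Add(2808, -72), Pow(Add(Mul(4, Pow(Pow(8, 2), 2)), -211), -1)) = Mul(2736, Pow(Add(Mul(4, Pow(64, 2)), -211), -1)) = Mul(2736, Pow(Add(Mul(4, 4096), -211), -1)) = Mul(2736, Pow(Add(16384, -211), -1)) = Mul(2736, Pow(16173, -1)) = Mul(2736, Rational(1, 16173)) = Rational(304, 1797)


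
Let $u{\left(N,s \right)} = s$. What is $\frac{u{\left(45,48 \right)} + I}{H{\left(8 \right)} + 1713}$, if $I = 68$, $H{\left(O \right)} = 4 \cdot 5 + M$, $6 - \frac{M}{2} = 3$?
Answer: $\frac{116}{1739} \approx 0.066705$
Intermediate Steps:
$M = 6$ ($M = 12 - 6 = 6$)
$H{\left(O \right)} = 26$ ($H{\left(O \right)} = 4 \cdot 5 + 6 = 20 + 6 = 26$)
$\frac{u{\left(45,48 \right)} + I}{H{\left(8 \right)} + 1713} = \frac{48 + 68}{26 + 1713} = \frac{116}{1739}$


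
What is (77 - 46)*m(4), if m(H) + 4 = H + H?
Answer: 124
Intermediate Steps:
m(H) = -4 + 2*H (m(H) = -4 + (H + H) = -4 + 2*H)
(77 - 46)*m(4) = (77 - 46)*(-4 + 2*4) = 31*(-4 + 8) = 31*4 = 124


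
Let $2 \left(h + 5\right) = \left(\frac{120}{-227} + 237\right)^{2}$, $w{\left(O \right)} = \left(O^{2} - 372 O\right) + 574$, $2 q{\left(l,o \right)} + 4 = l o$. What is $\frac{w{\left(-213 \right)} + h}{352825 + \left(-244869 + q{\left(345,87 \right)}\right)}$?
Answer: $\frac{15781617133}{12672166267} \approx 1.2454$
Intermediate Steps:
$q{\left(l,o \right)} = -2 + \frac{l o}{2}$
$w{\left(O \right)} = 574 + O^{2} - 372 O$
$h = \frac{2880919751}{103058}$ ($h = -5 + \frac{\left(\frac{120}{-227} + 237\right)^{2}}{2} = -5 + \frac{\left(120 \left(- \frac{1}{227}\right) + 237\right)^{2}}{2} = -5 + \frac{\left(- \frac{120}{227} + 237\right)^{2}}{2} = -5 + \frac{\left(\frac{53679}{227}\right)^{2}}{2} = -5 + \frac{1}{2} \cdot \frac{2881435041}{51529} = -5 + \frac{2881435041}{103058} = \frac{2880919751}{103058} \approx 27954.0$)
$\frac{w{\left(-213 \right)} + h}{352825 + \left(-244869 + q{\left(345,87 \right)}\right)} = \frac{\left(574 + \left(-213\right)^{2} - -79236\right) + \frac{2880919751}{103058}}{352825 - \left(244871 - \frac{30015}{2}\right)} = \frac{\left(574 + 45369 + 79236\right) + \frac{2880919751}{103058}}{352825 + \left(-244869 + \left(-2 + \frac{30015}{2}\right)\right)} = \frac{125179 + \frac{2880919751}{103058}}{352825 + \left(-244869 + \frac{30011}{2}\right)} = \frac{15781617133}{103058 \left(352825 - \frac{459727}{2}\right)} = \frac{15781617133}{103058 \cdot \frac{245923}{2}} = \frac{15781617133}{103058} \cdot \frac{2}{245923} = \frac{15781617133}{12672166267}$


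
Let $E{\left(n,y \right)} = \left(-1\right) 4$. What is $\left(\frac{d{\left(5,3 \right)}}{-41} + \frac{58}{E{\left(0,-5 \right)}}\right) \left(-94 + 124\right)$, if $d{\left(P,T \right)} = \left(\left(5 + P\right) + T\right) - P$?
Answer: $- \frac{18075}{41} \approx -440.85$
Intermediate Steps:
$E{\left(n,y \right)} = -4$
$d{\left(P,T \right)} = 5 + T$ ($d{\left(P,T \right)} = \left(5 + P + T\right) - P = 5 + T$)
$\left(\frac{d{\left(5,3 \right)}}{-41} + \frac{58}{E{\left(0,-5 \right)}}\right) \left(-94 + 124\right) = \left(\frac{5 + 3}{-41} + \frac{58}{-4}\right) \left(-94 + 124\right) = \left(8 \left(- \frac{1}{41}\right) + 58 \left(- \frac{1}{4}\right)\right) 30 = \left(- \frac{8}{41} - \frac{29}{2}\right) 30 = \left(- \frac{1205}{82}\right) 30 = - \frac{18075}{41}$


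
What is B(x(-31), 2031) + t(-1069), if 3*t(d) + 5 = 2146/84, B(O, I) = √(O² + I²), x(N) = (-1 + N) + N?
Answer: 863/126 + 3*√458770 ≈ 2038.8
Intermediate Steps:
x(N) = -1 + 2*N
B(O, I) = √(I² + O²)
t(d) = 863/126 (t(d) = -5/3 + (2146/84)/3 = -5/3 + (2146*(1/84))/3 = -5/3 + (⅓)*(1073/42) = -5/3 + 1073/126 = 863/126)
B(x(-31), 2031) + t(-1069) = √(2031² + (-1 + 2*(-31))²) + 863/126 = √(4124961 + (-1 - 62)²) + 863/126 = √(4124961 + (-63)²) + 863/126 = √(4124961 + 3969) + 863/126 = √4128930 + 863/126 = 3*√458770 + 863/126 = 863/126 + 3*√458770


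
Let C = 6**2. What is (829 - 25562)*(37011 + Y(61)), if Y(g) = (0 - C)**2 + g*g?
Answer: -1039478524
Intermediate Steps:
C = 36
Y(g) = 1296 + g**2 (Y(g) = (0 - 1*36)**2 + g*g = (0 - 36)**2 + g**2 = (-36)**2 + g**2 = 1296 + g**2)
(829 - 25562)*(37011 + Y(61)) = (829 - 25562)*(37011 + (1296 + 61**2)) = -24733*(37011 + (1296 + 3721)) = -24733*(37011 + 5017) = -24733*42028 = -1039478524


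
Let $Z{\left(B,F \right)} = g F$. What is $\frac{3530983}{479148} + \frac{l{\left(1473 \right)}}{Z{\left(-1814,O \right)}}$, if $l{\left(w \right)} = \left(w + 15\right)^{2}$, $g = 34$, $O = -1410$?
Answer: $- \frac{74302278691}{1914196260} \approx -38.816$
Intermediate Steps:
$l{\left(w \right)} = \left(15 + w\right)^{2}$
$Z{\left(B,F \right)} = 34 F$
$\frac{3530983}{479148} + \frac{l{\left(1473 \right)}}{Z{\left(-1814,O \right)}} = \frac{3530983}{479148} + \frac{\left(15 + 1473\right)^{2}}{34 \left(-1410\right)} = 3530983 \cdot \frac{1}{479148} + \frac{1488^{2}}{-47940} = \frac{3530983}{479148} + 2214144 \left(- \frac{1}{47940}\right) = \frac{3530983}{479148} - \frac{184512}{3995} = - \frac{74302278691}{1914196260}$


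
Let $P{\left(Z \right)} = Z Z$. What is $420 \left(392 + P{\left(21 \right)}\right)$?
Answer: $349860$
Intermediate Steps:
$P{\left(Z \right)} = Z^{2}$
$420 \left(392 + P{\left(21 \right)}\right) = 420 \left(392 + 21^{2}\right) = 420 \left(392 + 441\right) = 420 \cdot 833 = 349860$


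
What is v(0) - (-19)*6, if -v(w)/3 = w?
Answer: 114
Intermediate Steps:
v(w) = -3*w
v(0) - (-19)*6 = -3*0 - (-19)*6 = 0 - 1*(-114) = 0 + 114 = 114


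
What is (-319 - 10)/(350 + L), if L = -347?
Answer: -329/3 ≈ -109.67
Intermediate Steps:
(-319 - 10)/(350 + L) = (-319 - 10)/(350 - 347) = -329/3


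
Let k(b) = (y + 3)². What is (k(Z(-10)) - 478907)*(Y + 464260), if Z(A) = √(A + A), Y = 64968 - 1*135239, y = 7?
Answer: -188644691123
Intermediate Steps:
Y = -70271 (Y = 64968 - 135239 = -70271)
Z(A) = √2*√A (Z(A) = √(2*A) = √2*√A)
k(b) = 100 (k(b) = (7 + 3)² = 10² = 100)
(k(Z(-10)) - 478907)*(Y + 464260) = (100 - 478907)*(-70271 + 464260) = -478807*393989 = -188644691123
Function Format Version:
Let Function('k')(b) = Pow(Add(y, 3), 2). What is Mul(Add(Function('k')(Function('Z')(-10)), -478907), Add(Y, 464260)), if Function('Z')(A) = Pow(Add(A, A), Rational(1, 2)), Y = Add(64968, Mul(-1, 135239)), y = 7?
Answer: -188644691123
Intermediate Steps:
Y = -70271 (Y = Add(64968, -135239) = -70271)
Function('Z')(A) = Mul(Pow(2, Rational(1, 2)), Pow(A, Rational(1, 2))) (Function('Z')(A) = Pow(Mul(2, A), Rational(1, 2)) = Mul(Pow(2, Rational(1, 2)), Pow(A, Rational(1, 2))))
Function('k')(b) = 100 (Function('k')(b) = Pow(Add(7, 3), 2) = Pow(10, 2) = 100)
Mul(Add(Function('k')(Function('Z')(-10)), -478907), Add(Y, 464260)) = Mul(Add(100, -478907), Add(-70271, 464260)) = Mul(-478807, 393989) = -188644691123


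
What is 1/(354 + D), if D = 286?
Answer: 1/640 ≈ 0.0015625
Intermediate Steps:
1/(354 + D) = 1/(354 + 286) = 1/640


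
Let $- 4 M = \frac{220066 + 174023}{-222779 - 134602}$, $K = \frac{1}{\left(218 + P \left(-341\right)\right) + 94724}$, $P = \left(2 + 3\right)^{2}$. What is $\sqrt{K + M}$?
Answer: $\frac{\sqrt{116869144129756253961}}{20589195918} \approx 0.52506$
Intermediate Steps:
$P = 25$ ($P = 5^{2} = 25$)
$K = \frac{1}{86417}$ ($K = \frac{1}{\left(218 + 25 \left(-341\right)\right) + 94724} = \frac{1}{\left(218 - 8525\right) + 94724} = \frac{1}{-8307 + 94724} = \frac{1}{86417} \approx 1.1572 \cdot 10^{-5}$)
$M = \frac{131363}{476508}$ ($M = - \frac{\left(220066 + 174023\right) \frac{1}{-222779 - 134602}}{4} = - \frac{394089 \frac{1}{-357381}}{4} = - \frac{394089 \left(- \frac{1}{357381}\right)}{4} = \left(- \frac{1}{4}\right) \left(- \frac{131363}{119127}\right) = \frac{131363}{476508} \approx 0.27568$)
$\sqrt{K + M} = \sqrt{\frac{1}{86417} + \frac{131363}{476508}} = \sqrt{\frac{11352472879}{41178391836}} = \frac{\sqrt{116869144129756253961}}{20589195918}$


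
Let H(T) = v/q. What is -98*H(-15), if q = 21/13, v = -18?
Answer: 1092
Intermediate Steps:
q = 21/13 (q = 21*(1/13) = 21/13 ≈ 1.6154)
H(T) = -78/7 (H(T) = -18/21/13 = -18*13/21 = -78/7)
-98*H(-15) = -98*(-78/7) = 1092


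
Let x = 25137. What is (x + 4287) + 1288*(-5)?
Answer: 22984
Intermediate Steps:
(x + 4287) + 1288*(-5) = (25137 + 4287) + 1288*(-5) = 29424 - 6440 = 22984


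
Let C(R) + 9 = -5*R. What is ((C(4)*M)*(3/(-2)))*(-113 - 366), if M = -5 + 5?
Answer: 0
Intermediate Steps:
M = 0
C(R) = -9 - 5*R
((C(4)*M)*(3/(-2)))*(-113 - 366) = (((-9 - 5*4)*0)*(3/(-2)))*(-113 - 366) = (((-9 - 20)*0)*(3*(-½)))*(-479) = (-29*0*(-3/2))*(-479) = (0*(-3/2))*(-479) = 0*(-479) = 0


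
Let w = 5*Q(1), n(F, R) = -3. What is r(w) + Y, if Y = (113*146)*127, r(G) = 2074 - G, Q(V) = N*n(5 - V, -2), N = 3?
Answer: 2097365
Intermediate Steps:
Q(V) = -9 (Q(V) = 3*(-3) = -9)
w = -45 (w = 5*(-9) = -45)
Y = 2095246 (Y = 16498*127 = 2095246)
r(w) + Y = (2074 - 1*(-45)) + 2095246 = (2074 + 45) + 2095246 = 2119 + 2095246 = 2097365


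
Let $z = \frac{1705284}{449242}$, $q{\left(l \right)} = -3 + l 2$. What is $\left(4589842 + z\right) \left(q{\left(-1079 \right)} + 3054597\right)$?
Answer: $\frac{3146987502131348464}{224621} \approx 1.401 \cdot 10^{13}$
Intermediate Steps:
$q{\left(l \right)} = -3 + 2 l$
$z = \frac{852642}{224621}$ ($z = 1705284 \cdot \frac{1}{449242} = \frac{852642}{224621} \approx 3.7959$)
$\left(4589842 + z\right) \left(q{\left(-1079 \right)} + 3054597\right) = \left(4589842 + \frac{852642}{224621}\right) \left(\left(-3 + 2 \left(-1079\right)\right) + 3054597\right) = \frac{1030975752524 \left(\left(-3 - 2158\right) + 3054597\right)}{224621} = \frac{1030975752524 \left(-2161 + 3054597\right)}{224621} = \frac{1030975752524}{224621} \cdot 3052436 = \frac{3146987502131348464}{224621}$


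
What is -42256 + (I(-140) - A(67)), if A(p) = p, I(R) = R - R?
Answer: -42323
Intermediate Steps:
I(R) = 0
-42256 + (I(-140) - A(67)) = -42256 + (0 - 1*67) = -42256 + (0 - 67) = -42256 - 67 = -42323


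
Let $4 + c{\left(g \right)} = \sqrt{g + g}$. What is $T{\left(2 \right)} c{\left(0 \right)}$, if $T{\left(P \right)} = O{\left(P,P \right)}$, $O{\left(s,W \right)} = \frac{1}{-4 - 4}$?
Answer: $\frac{1}{2} \approx 0.5$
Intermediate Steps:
$c{\left(g \right)} = -4 + \sqrt{2} \sqrt{g}$ ($c{\left(g \right)} = -4 + \sqrt{g + g} = -4 + \sqrt{2 g} = -4 + \sqrt{2} \sqrt{g}$)
$O{\left(s,W \right)} = - \frac{1}{8}$ ($O{\left(s,W \right)} = \frac{1}{-8} = - \frac{1}{8}$)
$T{\left(P \right)} = - \frac{1}{8}$
$T{\left(2 \right)} c{\left(0 \right)} = - \frac{-4 + \sqrt{2} \sqrt{0}}{8} = - \frac{-4 + \sqrt{2} \cdot 0}{8} = - \frac{-4 + 0}{8} = \left(- \frac{1}{8}\right) \left(-4\right) = \frac{1}{2}$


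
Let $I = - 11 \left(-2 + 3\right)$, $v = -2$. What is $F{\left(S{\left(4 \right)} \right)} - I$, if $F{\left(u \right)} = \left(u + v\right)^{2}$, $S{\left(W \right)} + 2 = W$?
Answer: $11$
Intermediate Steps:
$S{\left(W \right)} = -2 + W$
$I = -11$ ($I = \left(-11\right) 1 = -11$)
$F{\left(u \right)} = \left(-2 + u\right)^{2}$ ($F{\left(u \right)} = \left(u - 2\right)^{2} = \left(-2 + u\right)^{2}$)
$F{\left(S{\left(4 \right)} \right)} - I = \left(-2 + \left(-2 + 4\right)\right)^{2} - -11 = \left(-2 + 2\right)^{2} + 11 = 0^{2} + 11 = 0 + 11 = 11$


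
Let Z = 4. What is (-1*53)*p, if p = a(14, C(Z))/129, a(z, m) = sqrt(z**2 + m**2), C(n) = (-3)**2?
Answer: -53*sqrt(277)/129 ≈ -6.8380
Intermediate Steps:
C(n) = 9
a(z, m) = sqrt(m**2 + z**2)
p = sqrt(277)/129 (p = sqrt(9**2 + 14**2)/129 = sqrt(81 + 196)*(1/129) = sqrt(277)*(1/129) = sqrt(277)/129 ≈ 0.12902)
(-1*53)*p = (-1*53)*(sqrt(277)/129) = -53*sqrt(277)/129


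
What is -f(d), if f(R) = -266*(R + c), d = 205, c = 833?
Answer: 276108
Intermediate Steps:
f(R) = -221578 - 266*R (f(R) = -266*(R + 833) = -266*(833 + R) = -221578 - 266*R)
-f(d) = -(-221578 - 266*205) = -(-221578 - 54530) = -1*(-276108) = 276108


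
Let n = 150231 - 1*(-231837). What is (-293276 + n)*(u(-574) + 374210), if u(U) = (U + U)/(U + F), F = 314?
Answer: 2159771014104/65 ≈ 3.3227e+10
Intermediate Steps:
u(U) = 2*U/(314 + U) (u(U) = (U + U)/(U + 314) = (2*U)/(314 + U) = 2*U/(314 + U))
n = 382068 (n = 150231 + 231837 = 382068)
(-293276 + n)*(u(-574) + 374210) = (-293276 + 382068)*(2*(-574)/(314 - 574) + 374210) = 88792*(2*(-574)/(-260) + 374210) = 88792*(2*(-574)*(-1/260) + 374210) = 88792*(287/65 + 374210) = 88792*(24323937/65) = 2159771014104/65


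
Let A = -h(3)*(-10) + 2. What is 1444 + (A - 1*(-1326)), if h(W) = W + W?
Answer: 2832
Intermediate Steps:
h(W) = 2*W
A = 62 (A = -2*3*(-10) + 2 = -1*6*(-10) + 2 = -6*(-10) + 2 = 60 + 2 = 62)
1444 + (A - 1*(-1326)) = 1444 + (62 - 1*(-1326)) = 1444 + (62 + 1326) = 1444 + 1388 = 2832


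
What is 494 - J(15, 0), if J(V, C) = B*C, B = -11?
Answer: 494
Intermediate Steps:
J(V, C) = -11*C
494 - J(15, 0) = 494 - (-11)*0 = 494 - 1*0 = 494 + 0 = 494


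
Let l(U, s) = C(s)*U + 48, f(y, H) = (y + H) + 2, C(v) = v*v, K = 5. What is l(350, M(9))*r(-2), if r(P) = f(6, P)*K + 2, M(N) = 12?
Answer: 1614336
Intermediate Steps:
C(v) = v**2
f(y, H) = 2 + H + y (f(y, H) = (H + y) + 2 = 2 + H + y)
r(P) = 42 + 5*P (r(P) = (2 + P + 6)*5 + 2 = (8 + P)*5 + 2 = (40 + 5*P) + 2 = 42 + 5*P)
l(U, s) = 48 + U*s**2 (l(U, s) = s**2*U + 48 = U*s**2 + 48 = 48 + U*s**2)
l(350, M(9))*r(-2) = (48 + 350*12**2)*(42 + 5*(-2)) = (48 + 350*144)*(42 - 10) = (48 + 50400)*32 = 50448*32 = 1614336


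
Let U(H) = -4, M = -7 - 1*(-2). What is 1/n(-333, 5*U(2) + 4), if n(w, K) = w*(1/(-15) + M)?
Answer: 5/8436 ≈ 0.00059270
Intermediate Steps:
M = -5 (M = -7 + 2 = -5)
n(w, K) = -76*w/15 (n(w, K) = w*(1/(-15) - 5) = w*(-1/15 - 5) = w*(-76/15) = -76*w/15)
1/n(-333, 5*U(2) + 4) = 1/(-76/15*(-333)) = 1/(8436/5) = 5/8436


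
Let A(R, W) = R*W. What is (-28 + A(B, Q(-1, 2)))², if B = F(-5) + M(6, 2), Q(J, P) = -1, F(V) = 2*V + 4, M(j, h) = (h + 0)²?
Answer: 676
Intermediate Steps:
M(j, h) = h²
F(V) = 4 + 2*V
B = -2 (B = (4 + 2*(-5)) + 2² = (4 - 10) + 4 = -6 + 4 = -2)
(-28 + A(B, Q(-1, 2)))² = (-28 - 2*(-1))² = (-28 + 2)² = (-26)² = 676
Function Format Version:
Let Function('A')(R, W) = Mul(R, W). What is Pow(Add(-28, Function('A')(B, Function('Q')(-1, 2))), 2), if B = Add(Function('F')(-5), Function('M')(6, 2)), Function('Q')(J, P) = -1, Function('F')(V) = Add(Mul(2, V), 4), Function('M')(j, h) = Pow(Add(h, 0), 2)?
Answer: 676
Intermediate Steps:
Function('M')(j, h) = Pow(h, 2)
Function('F')(V) = Add(4, Mul(2, V))
B = -2 (B = Add(Add(4, Mul(2, -5)), Pow(2, 2)) = Add(Add(4, -10), 4) = Add(-6, 4) = -2)
Pow(Add(-28, Function('A')(B, Function('Q')(-1, 2))), 2) = Pow(Add(-28, Mul(-2, -1)), 2) = Pow(Add(-28, 2), 2) = Pow(-26, 2) = 676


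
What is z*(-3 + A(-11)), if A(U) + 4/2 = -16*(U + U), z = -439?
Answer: -152333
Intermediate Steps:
A(U) = -2 - 32*U (A(U) = -2 - 16*(U + U) = -2 - 32*U)
z*(-3 + A(-11)) = -439*(-3 + (-2 - 32*(-11))) = -439*(-3 + (-2 + 352)) = -439*(-3 + 350) = -439*347 = -152333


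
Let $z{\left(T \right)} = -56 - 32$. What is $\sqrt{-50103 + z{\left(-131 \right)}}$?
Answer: $i \sqrt{50191} \approx 224.03 i$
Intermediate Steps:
$z{\left(T \right)} = -88$
$\sqrt{-50103 + z{\left(-131 \right)}} = \sqrt{-50103 - 88} = \sqrt{-50191} = i \sqrt{50191}$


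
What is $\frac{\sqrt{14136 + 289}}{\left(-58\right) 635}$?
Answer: $- \frac{\sqrt{577}}{7366} \approx -0.003261$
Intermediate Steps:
$\frac{\sqrt{14136 + 289}}{\left(-58\right) 635} = \frac{\sqrt{14425}}{-36830} = 5 \sqrt{577} \left(- \frac{1}{36830}\right) = - \frac{\sqrt{577}}{7366}$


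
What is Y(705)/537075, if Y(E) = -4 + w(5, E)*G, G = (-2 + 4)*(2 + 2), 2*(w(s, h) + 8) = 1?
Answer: -64/537075 ≈ -0.00011916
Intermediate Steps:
w(s, h) = -15/2 (w(s, h) = -8 + (½)*1 = -8 + ½ = -15/2)
G = 8 (G = 2*4 = 8)
Y(E) = -64 (Y(E) = -4 - 15/2*8 = -4 - 60 = -64)
Y(705)/537075 = -64/537075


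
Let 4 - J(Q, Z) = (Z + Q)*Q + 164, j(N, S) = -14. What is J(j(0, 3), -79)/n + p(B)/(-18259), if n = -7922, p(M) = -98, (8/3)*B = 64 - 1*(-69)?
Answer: 807971/4254347 ≈ 0.18992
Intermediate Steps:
B = 399/8 (B = 3*(64 - 1*(-69))/8 = 3*(64 + 69)/8 = (3/8)*133 = 399/8 ≈ 49.875)
J(Q, Z) = -160 - Q*(Q + Z) (J(Q, Z) = 4 - ((Z + Q)*Q + 164) = 4 - ((Q + Z)*Q + 164) = 4 - (Q*(Q + Z) + 164) = 4 - (164 + Q*(Q + Z)) = 4 + (-164 - Q*(Q + Z)) = -160 - Q*(Q + Z))
J(j(0, 3), -79)/n + p(B)/(-18259) = (-160 - 1*(-14)² - 1*(-14)*(-79))/(-7922) - 98/(-18259) = (-160 - 1*196 - 1106)*(-1/7922) - 98*(-1/18259) = (-160 - 196 - 1106)*(-1/7922) + 98/18259 = -1462*(-1/7922) + 98/18259 = 43/233 + 98/18259 = 807971/4254347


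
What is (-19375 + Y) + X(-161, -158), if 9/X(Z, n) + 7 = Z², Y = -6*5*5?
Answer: -168656947/8638 ≈ -19525.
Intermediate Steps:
Y = -150 (Y = -30*5 = -150)
X(Z, n) = 9/(-7 + Z²)
(-19375 + Y) + X(-161, -158) = (-19375 - 150) + 9/(-7 + (-161)²) = -19525 + 9/(-7 + 25921) = -19525 + 9/25914 = -19525 + 9*(1/25914) = -19525 + 3/8638 = -168656947/8638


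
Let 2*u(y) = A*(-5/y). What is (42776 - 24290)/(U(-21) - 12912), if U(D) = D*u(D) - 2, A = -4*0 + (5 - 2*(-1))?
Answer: -12324/8621 ≈ -1.4295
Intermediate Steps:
A = 7 (A = 0 + (5 + 2) = 0 + 7 = 7)
u(y) = -35/(2*y) (u(y) = (7*(-5/y))/2 = (-35/y)/2 = -35/(2*y))
U(D) = -39/2 (U(D) = D*(-35/(2*D)) - 2 = -35/2 - 2 = -39/2)
(42776 - 24290)/(U(-21) - 12912) = (42776 - 24290)/(-39/2 - 12912) = 18486/(-25863/2) = 18486*(-2/25863) = -12324/8621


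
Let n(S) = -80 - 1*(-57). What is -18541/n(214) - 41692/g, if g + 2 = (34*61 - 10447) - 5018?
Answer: 249278529/308039 ≈ 809.24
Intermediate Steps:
n(S) = -23 (n(S) = -80 + 57 = -23)
g = -13393 (g = -2 + ((34*61 - 10447) - 5018) = -2 + ((2074 - 10447) - 5018) = -2 + (-8373 - 5018) = -2 - 13391 = -13393)
-18541/n(214) - 41692/g = -18541/(-23) - 41692/(-13393) = -18541*(-1/23) - 41692*(-1/13393) = 18541/23 + 41692/13393 = 249278529/308039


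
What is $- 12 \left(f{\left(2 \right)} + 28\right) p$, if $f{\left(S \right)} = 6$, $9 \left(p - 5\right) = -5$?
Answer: $- \frac{5440}{3} \approx -1813.3$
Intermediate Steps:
$p = \frac{40}{9}$ ($p = 5 + \frac{1}{9} \left(-5\right) = 5 - \frac{5}{9} = \frac{40}{9} \approx 4.4444$)
$- 12 \left(f{\left(2 \right)} + 28\right) p = - 12 \left(6 + 28\right) \frac{40}{9} = \left(-12\right) 34 \cdot \frac{40}{9} = \left(-408\right) \frac{40}{9} = - \frac{5440}{3}$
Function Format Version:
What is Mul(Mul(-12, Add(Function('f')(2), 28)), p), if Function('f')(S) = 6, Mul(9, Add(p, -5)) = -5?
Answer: Rational(-5440, 3) ≈ -1813.3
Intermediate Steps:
p = Rational(40, 9) (p = Add(5, Mul(Rational(1, 9), -5)) = Add(5, Rational(-5, 9)) = Rational(40, 9) ≈ 4.4444)
Mul(Mul(-12, Add(Function('f')(2), 28)), p) = Mul(Mul(-12, Add(6, 28)), Rational(40, 9)) = Mul(Mul(-12, 34), Rational(40, 9)) = Mul(-408, Rational(40, 9)) = Rational(-5440, 3)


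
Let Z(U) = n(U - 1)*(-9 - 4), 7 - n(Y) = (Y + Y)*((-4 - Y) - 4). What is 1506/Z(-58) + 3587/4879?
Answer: 16094353/22479275 ≈ 0.71596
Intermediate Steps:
n(Y) = 7 - 2*Y*(-8 - Y) (n(Y) = 7 - (Y + Y)*((-4 - Y) - 4) = 7 - 2*Y*(-8 - Y))
Z(U) = 117 - 208*U - 26*(-1 + U)² (Z(U) = (7 + 2*(U - 1)² + 16*(U - 1))*(-9 - 4) = (7 + 2*(-1 + U)² + 16*(-1 + U))*(-13) = (7 + 2*(-1 + U)² + (-16 + 16*U))*(-13) = (-9 + 2*(-1 + U)² + 16*U)*(-13) = 117 - 208*U - 26*(-1 + U)²)
1506/Z(-58) + 3587/4879 = 1506/(91 - 156*(-58) - 26*(-58)²) + 3587/4879 = 1506/(91 + 9048 - 26*3364) + 3587*(1/4879) = 1506/(91 + 9048 - 87464) + 211/287 = 1506/(-78325) + 211/287 = 1506*(-1/78325) + 211/287 = -1506/78325 + 211/287 = 16094353/22479275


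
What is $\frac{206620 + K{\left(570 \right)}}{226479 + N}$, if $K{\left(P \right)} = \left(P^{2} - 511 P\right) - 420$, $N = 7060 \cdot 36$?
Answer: $\frac{239830}{480639} \approx 0.49898$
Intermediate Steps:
$N = 254160$
$K{\left(P \right)} = -420 + P^{2} - 511 P$
$\frac{206620 + K{\left(570 \right)}}{226479 + N} = \frac{206620 - \left(291690 - 324900\right)}{226479 + 254160} = \frac{206620 - -33210}{480639} = \left(206620 + 33210\right) \frac{1}{480639} = 239830 \cdot \frac{1}{480639} = \frac{239830}{480639}$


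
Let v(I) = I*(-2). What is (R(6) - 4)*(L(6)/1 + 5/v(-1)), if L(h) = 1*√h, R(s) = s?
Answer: 5 + 2*√6 ≈ 9.8990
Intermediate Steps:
L(h) = √h
v(I) = -2*I
(R(6) - 4)*(L(6)/1 + 5/v(-1)) = (6 - 4)*(√6/1 + 5/((-2*(-1)))) = 2*(√6*1 + 5/2) = 2*(√6 + 5*(½)) = 2*(√6 + 5/2) = 2*(5/2 + √6) = 5 + 2*√6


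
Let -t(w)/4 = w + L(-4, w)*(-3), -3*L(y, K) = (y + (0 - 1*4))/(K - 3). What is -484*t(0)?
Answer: 15488/3 ≈ 5162.7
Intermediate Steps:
L(y, K) = -(-4 + y)/(3*(-3 + K)) (L(y, K) = -(y + (0 - 1*4))/(3*(K - 3)) = -(y + (0 - 4))/(3*(-3 + K)) = -(y - 4)/(3*(-3 + K)) = -(-4 + y)/(3*(-3 + K)))
t(w) = -4*w + 32/(-3 + w) (t(w) = -4*(w + ((4 - 1*(-4))/(3*(-3 + w)))*(-3)) = -4*(w + ((4 + 4)/(3*(-3 + w)))*(-3)) = -4*(w + ((⅓)*8/(-3 + w))*(-3)) = -4*(w + (8/(3*(-3 + w)))*(-3)) = -4*(w - 8/(-3 + w)) = -4*w + 32/(-3 + w))
-484*t(0) = -1936*(8 - 1*0*(-3 + 0))/(-3 + 0) = -1936*(8 - 1*0*(-3))/(-3) = -1936*(-1)*(8 + 0)/3 = -1936*(-1)*8/3 = -484*(-32/3) = 15488/3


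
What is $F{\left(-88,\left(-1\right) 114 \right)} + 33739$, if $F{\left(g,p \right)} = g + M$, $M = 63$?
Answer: $33714$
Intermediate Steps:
$F{\left(g,p \right)} = 63 + g$ ($F{\left(g,p \right)} = g + 63 = 63 + g$)
$F{\left(-88,\left(-1\right) 114 \right)} + 33739 = \left(63 - 88\right) + 33739 = -25 + 33739 = 33714$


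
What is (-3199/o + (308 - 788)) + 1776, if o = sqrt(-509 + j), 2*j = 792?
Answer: 1296 + 3199*I*sqrt(113)/113 ≈ 1296.0 + 300.94*I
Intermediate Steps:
j = 396 (j = (1/2)*792 = 396)
o = I*sqrt(113) (o = sqrt(-509 + 396) = sqrt(-113) = I*sqrt(113) ≈ 10.63*I)
(-3199/o + (308 - 788)) + 1776 = (-3199*(-I*sqrt(113)/113) + (308 - 788)) + 1776 = (-(-3199)*I*sqrt(113)/113 - 480) + 1776 = (3199*I*sqrt(113)/113 - 480) + 1776 = (-480 + 3199*I*sqrt(113)/113) + 1776 = 1296 + 3199*I*sqrt(113)/113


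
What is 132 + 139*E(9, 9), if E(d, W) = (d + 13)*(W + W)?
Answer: 55176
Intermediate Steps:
E(d, W) = 2*W*(13 + d) (E(d, W) = (13 + d)*(2*W) = 2*W*(13 + d))
132 + 139*E(9, 9) = 132 + 139*(2*9*(13 + 9)) = 132 + 139*(2*9*22) = 132 + 139*396 = 132 + 55044 = 55176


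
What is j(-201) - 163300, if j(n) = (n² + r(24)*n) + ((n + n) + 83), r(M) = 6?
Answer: -124424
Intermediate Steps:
j(n) = 83 + n² + 8*n (j(n) = (n² + 6*n) + ((n + n) + 83) = (n² + 6*n) + (2*n + 83) = (n² + 6*n) + (83 + 2*n) = 83 + n² + 8*n)
j(-201) - 163300 = (83 + (-201)² + 8*(-201)) - 163300 = (83 + 40401 - 1608) - 163300 = 38876 - 163300 = -124424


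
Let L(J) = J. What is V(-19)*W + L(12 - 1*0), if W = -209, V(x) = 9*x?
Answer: 35751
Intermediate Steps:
V(-19)*W + L(12 - 1*0) = (9*(-19))*(-209) + (12 - 1*0) = -171*(-209) + (12 + 0) = 35739 + 12 = 35751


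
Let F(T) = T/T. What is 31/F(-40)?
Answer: 31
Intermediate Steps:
F(T) = 1
31/F(-40) = 31/1 = 31*1 = 31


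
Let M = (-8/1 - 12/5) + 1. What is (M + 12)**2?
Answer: 169/25 ≈ 6.7600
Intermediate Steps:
M = -47/5 (M = (-8*1 - 12*1/5) + 1 = (-8 - 12/5) + 1 = -52/5 + 1 = -47/5 ≈ -9.4000)
(M + 12)**2 = (-47/5 + 12)**2 = (13/5)**2 = 169/25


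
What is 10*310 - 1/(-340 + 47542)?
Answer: 146326199/47202 ≈ 3100.0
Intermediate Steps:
10*310 - 1/(-340 + 47542) = 3100 - 1/47202 = 146326199/47202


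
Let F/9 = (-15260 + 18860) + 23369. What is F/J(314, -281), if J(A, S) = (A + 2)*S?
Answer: -242721/88796 ≈ -2.7335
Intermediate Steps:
J(A, S) = S*(2 + A) (J(A, S) = (2 + A)*S = S*(2 + A))
F = 242721 (F = 9*((-15260 + 18860) + 23369) = 9*(3600 + 23369) = 9*26969 = 242721)
F/J(314, -281) = 242721/((-281*(2 + 314))) = 242721/((-281*316)) = 242721/(-88796) = 242721*(-1/88796) = -242721/88796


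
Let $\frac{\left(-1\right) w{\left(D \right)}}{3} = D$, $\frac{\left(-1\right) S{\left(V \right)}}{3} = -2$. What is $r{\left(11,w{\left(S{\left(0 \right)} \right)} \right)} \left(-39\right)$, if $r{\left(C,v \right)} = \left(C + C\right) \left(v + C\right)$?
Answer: $6006$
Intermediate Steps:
$S{\left(V \right)} = 6$ ($S{\left(V \right)} = \left(-3\right) \left(-2\right) = 6$)
$w{\left(D \right)} = - 3 D$
$r{\left(C,v \right)} = 2 C \left(C + v\right)$
$r{\left(11,w{\left(S{\left(0 \right)} \right)} \right)} \left(-39\right) = 2 \cdot 11 \left(11 - 18\right) \left(-39\right) = 2 \cdot 11 \left(-7\right) \left(-39\right) = \left(-154\right) \left(-39\right) = 6006$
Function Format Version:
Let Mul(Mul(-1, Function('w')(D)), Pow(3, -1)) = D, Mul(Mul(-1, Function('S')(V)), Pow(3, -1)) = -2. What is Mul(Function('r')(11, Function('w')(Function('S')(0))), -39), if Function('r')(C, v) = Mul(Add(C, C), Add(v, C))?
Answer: 6006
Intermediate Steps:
Function('S')(V) = 6 (Function('S')(V) = Mul(-3, -2) = 6)
Function('w')(D) = Mul(-3, D)
Function('r')(C, v) = Mul(2, C, Add(C, v)) (Function('r')(C, v) = Mul(Mul(2, C), Add(C, v)) = Mul(2, C, Add(C, v)))
Mul(Function('r')(11, Function('w')(Function('S')(0))), -39) = Mul(Mul(2, 11, Add(11, Mul(-3, 6))), -39) = Mul(Mul(2, 11, Add(11, -18)), -39) = Mul(Mul(2, 11, -7), -39) = Mul(-154, -39) = 6006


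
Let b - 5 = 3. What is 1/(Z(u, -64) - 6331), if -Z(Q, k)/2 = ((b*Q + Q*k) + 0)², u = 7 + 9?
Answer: -1/1611963 ≈ -6.2036e-7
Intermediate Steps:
u = 16
b = 8 (b = 5 + 3 = 8)
Z(Q, k) = -2*(8*Q + Q*k)² (Z(Q, k) = -2*((8*Q + Q*k) + 0)² = -2*(8*Q + Q*k)²)
1/(Z(u, -64) - 6331) = 1/(-2*16²*(8 - 64)² - 6331) = 1/(-2*256*(-56)² - 6331) = 1/(-2*256*3136 - 6331) = 1/(-1605632 - 6331) = 1/(-1611963) = -1/1611963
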